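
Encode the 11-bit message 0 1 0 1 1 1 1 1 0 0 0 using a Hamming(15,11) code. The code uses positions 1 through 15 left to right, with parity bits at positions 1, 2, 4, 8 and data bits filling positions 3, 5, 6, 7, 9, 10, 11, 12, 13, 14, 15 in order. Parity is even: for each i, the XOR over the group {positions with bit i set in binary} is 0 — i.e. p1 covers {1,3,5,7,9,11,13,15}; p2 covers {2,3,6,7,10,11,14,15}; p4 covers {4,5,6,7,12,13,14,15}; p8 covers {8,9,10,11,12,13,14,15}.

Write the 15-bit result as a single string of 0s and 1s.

010110101111000

Place data at non-parity positions: p1 p2 0 p4 1 0 1 p8 1 1 1 1 0 0 0
p1 (pos 1,3,5,7,9,11,13,15): XOR of data positions = 0⊕1⊕1⊕1⊕1⊕0⊕0 = 0
p2 (pos 2,3,6,7,10,11,14,15): XOR of data positions = 0⊕0⊕1⊕1⊕1⊕0⊕0 = 1
p4 (pos 4,5,6,7,12,13,14,15): XOR of data positions = 1⊕0⊕1⊕1⊕0⊕0⊕0 = 1
p8 (pos 8,9,10,11,12,13,14,15): XOR of data positions = 1⊕1⊕1⊕1⊕0⊕0⊕0 = 0
Codeword: 010110101111000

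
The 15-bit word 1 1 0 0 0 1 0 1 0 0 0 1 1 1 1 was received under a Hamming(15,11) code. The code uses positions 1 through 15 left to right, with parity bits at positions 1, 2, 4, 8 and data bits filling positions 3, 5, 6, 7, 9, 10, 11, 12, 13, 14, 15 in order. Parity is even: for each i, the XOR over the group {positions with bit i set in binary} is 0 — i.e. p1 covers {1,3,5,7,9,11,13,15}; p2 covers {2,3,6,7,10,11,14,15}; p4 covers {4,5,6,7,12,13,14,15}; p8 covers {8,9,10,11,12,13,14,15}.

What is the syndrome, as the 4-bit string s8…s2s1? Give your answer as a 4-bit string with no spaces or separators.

s1 (pos 1,3,5,7,9,11,13,15): 1⊕0⊕0⊕0⊕0⊕0⊕1⊕1 = 1
s2 (pos 2,3,6,7,10,11,14,15): 1⊕0⊕1⊕0⊕0⊕0⊕1⊕1 = 0
s4 (pos 4,5,6,7,12,13,14,15): 0⊕0⊕1⊕0⊕1⊕1⊕1⊕1 = 1
s8 (pos 8,9,10,11,12,13,14,15): 1⊕0⊕0⊕0⊕1⊕1⊕1⊕1 = 1
Syndrome s8…s1 = 1101 → error at position 13.

1101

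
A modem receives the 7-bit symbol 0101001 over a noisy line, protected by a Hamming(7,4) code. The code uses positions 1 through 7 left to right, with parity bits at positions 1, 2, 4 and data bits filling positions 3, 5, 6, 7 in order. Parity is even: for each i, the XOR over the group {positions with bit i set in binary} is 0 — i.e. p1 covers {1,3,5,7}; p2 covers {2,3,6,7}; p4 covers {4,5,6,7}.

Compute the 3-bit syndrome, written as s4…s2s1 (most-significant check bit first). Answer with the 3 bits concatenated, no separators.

001

s1 (pos 1,3,5,7): 0⊕0⊕0⊕1 = 1
s2 (pos 2,3,6,7): 1⊕0⊕0⊕1 = 0
s4 (pos 4,5,6,7): 1⊕0⊕0⊕1 = 0
Syndrome s4…s1 = 001 → error at position 1.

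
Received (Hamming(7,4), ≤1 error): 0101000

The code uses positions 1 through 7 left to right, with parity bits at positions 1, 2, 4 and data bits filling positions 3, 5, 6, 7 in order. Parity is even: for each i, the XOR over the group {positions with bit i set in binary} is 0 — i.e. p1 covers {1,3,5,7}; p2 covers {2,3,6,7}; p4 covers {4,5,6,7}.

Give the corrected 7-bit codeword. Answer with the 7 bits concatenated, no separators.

0101010

s1 (pos 1,3,5,7): 0⊕0⊕0⊕0 = 0
s2 (pos 2,3,6,7): 1⊕0⊕0⊕0 = 1
s4 (pos 4,5,6,7): 1⊕0⊕0⊕0 = 1
Syndrome s4…s1 = 110 → error at position 6.
Flip position 6: 0101000 → 0101010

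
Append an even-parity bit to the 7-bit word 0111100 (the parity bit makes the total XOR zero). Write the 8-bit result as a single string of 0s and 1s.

01111000

XOR of the 7 data bits: 0⊕1⊕1⊕1⊕1⊕0⊕0 = 0
Parity bit = 0 (so all 8 bits XOR to 0).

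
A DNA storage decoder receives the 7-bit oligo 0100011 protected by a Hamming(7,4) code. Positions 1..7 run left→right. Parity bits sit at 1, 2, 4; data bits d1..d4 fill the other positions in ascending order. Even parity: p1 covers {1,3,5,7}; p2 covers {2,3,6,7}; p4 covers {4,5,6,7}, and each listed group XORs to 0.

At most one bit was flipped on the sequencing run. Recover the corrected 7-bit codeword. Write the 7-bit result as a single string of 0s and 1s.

0110011

s1 (pos 1,3,5,7): 0⊕0⊕0⊕1 = 1
s2 (pos 2,3,6,7): 1⊕0⊕1⊕1 = 1
s4 (pos 4,5,6,7): 0⊕0⊕1⊕1 = 0
Syndrome s4…s1 = 011 → error at position 3.
Flip position 3: 0100011 → 0110011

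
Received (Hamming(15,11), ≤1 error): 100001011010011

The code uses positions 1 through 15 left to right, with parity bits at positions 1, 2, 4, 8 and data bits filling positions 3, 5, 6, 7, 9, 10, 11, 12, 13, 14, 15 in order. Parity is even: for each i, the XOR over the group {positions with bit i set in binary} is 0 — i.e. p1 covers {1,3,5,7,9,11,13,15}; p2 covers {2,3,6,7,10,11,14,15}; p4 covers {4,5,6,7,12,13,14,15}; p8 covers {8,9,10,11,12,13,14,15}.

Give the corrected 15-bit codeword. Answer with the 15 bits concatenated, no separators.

s1 (pos 1,3,5,7,9,11,13,15): 1⊕0⊕0⊕0⊕1⊕1⊕0⊕1 = 0
s2 (pos 2,3,6,7,10,11,14,15): 0⊕0⊕1⊕0⊕0⊕1⊕1⊕1 = 0
s4 (pos 4,5,6,7,12,13,14,15): 0⊕0⊕1⊕0⊕0⊕0⊕1⊕1 = 1
s8 (pos 8,9,10,11,12,13,14,15): 1⊕1⊕0⊕1⊕0⊕0⊕1⊕1 = 1
Syndrome s8…s1 = 1100 → error at position 12.
Flip position 12: 100001011010011 → 100001011011011

100001011011011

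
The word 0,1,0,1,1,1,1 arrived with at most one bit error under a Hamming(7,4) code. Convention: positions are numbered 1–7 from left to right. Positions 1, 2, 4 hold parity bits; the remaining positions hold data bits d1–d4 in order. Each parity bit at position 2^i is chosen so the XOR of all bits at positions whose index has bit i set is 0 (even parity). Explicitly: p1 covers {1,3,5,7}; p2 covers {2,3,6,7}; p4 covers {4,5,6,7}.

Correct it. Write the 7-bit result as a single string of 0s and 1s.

0001111

s1 (pos 1,3,5,7): 0⊕0⊕1⊕1 = 0
s2 (pos 2,3,6,7): 1⊕0⊕1⊕1 = 1
s4 (pos 4,5,6,7): 1⊕1⊕1⊕1 = 0
Syndrome s4…s1 = 010 → error at position 2.
Flip position 2: 0101111 → 0001111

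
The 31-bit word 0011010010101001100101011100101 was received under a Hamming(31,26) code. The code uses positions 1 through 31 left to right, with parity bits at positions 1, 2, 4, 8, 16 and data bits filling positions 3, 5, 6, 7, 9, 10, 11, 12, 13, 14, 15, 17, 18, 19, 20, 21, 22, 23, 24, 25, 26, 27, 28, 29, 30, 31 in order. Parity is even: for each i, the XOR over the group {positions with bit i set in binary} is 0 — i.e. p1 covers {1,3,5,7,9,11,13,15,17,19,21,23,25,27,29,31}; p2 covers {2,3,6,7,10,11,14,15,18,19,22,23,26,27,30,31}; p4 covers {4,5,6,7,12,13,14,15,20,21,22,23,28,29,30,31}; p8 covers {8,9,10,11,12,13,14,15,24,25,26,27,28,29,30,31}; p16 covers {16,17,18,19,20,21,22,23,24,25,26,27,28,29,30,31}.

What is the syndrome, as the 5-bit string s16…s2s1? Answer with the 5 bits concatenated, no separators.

10100

s1 (pos 1,3,5,7,9,11,13,15,17,19,21,23,25,27,29,31): 0⊕1⊕0⊕0⊕1⊕1⊕1⊕0⊕1⊕0⊕0⊕0⊕1⊕0⊕1⊕1 = 0
s2 (pos 2,3,6,7,10,11,14,15,18,19,22,23,26,27,30,31): 0⊕1⊕1⊕0⊕0⊕1⊕0⊕0⊕0⊕0⊕1⊕0⊕1⊕0⊕0⊕1 = 0
s4 (pos 4,5,6,7,12,13,14,15,20,21,22,23,28,29,30,31): 1⊕0⊕1⊕0⊕0⊕1⊕0⊕0⊕1⊕0⊕1⊕0⊕0⊕1⊕0⊕1 = 1
s8 (pos 8,9,10,11,12,13,14,15,24,25,26,27,28,29,30,31): 0⊕1⊕0⊕1⊕0⊕1⊕0⊕0⊕1⊕1⊕1⊕0⊕0⊕1⊕0⊕1 = 0
s16 (pos 16,17,18,19,20,21,22,23,24,25,26,27,28,29,30,31): 1⊕1⊕0⊕0⊕1⊕0⊕1⊕0⊕1⊕1⊕1⊕0⊕0⊕1⊕0⊕1 = 1
Syndrome s16…s1 = 10100 → error at position 20.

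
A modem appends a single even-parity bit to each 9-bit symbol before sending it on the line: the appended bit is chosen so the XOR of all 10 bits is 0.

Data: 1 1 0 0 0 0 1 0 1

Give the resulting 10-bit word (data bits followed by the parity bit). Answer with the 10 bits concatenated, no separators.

XOR of the 9 data bits: 1⊕1⊕0⊕0⊕0⊕0⊕1⊕0⊕1 = 0
Parity bit = 0 (so all 10 bits XOR to 0).

1100001010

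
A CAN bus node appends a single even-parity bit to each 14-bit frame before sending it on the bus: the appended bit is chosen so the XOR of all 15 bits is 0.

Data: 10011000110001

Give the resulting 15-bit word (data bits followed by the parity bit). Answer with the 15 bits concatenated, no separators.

100110001100010

XOR of the 14 data bits: 1⊕0⊕0⊕1⊕1⊕0⊕0⊕0⊕1⊕1⊕0⊕0⊕0⊕1 = 0
Parity bit = 0 (so all 15 bits XOR to 0).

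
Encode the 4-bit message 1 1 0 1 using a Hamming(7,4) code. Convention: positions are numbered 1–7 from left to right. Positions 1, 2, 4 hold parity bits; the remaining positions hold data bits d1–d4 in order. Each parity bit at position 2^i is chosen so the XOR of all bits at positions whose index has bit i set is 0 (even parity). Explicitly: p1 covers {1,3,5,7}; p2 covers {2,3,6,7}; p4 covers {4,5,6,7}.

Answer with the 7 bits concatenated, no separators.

Place data at non-parity positions: p1 p2 1 p4 1 0 1
p1 (pos 1,3,5,7): XOR of data positions = 1⊕1⊕1 = 1
p2 (pos 2,3,6,7): XOR of data positions = 1⊕0⊕1 = 0
p4 (pos 4,5,6,7): XOR of data positions = 1⊕0⊕1 = 0
Codeword: 1010101

1010101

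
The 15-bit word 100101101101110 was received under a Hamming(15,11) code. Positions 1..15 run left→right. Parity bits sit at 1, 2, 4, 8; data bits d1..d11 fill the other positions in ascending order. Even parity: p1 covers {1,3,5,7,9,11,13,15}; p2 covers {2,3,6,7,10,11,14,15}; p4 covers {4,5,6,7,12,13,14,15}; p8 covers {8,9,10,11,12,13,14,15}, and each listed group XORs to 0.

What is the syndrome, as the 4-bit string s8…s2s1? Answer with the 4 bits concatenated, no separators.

s1 (pos 1,3,5,7,9,11,13,15): 1⊕0⊕0⊕1⊕1⊕0⊕1⊕0 = 0
s2 (pos 2,3,6,7,10,11,14,15): 0⊕0⊕1⊕1⊕1⊕0⊕1⊕0 = 0
s4 (pos 4,5,6,7,12,13,14,15): 1⊕0⊕1⊕1⊕1⊕1⊕1⊕0 = 0
s8 (pos 8,9,10,11,12,13,14,15): 0⊕1⊕1⊕0⊕1⊕1⊕1⊕0 = 1
Syndrome s8…s1 = 1000 → error at position 8.

1000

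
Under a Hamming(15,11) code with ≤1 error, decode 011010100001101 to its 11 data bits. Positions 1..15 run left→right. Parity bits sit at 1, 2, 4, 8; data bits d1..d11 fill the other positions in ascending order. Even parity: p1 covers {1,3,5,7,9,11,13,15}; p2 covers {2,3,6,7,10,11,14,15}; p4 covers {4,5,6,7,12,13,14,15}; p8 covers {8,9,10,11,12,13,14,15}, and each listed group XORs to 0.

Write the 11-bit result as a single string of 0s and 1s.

s1 (pos 1,3,5,7,9,11,13,15): 0⊕1⊕1⊕1⊕0⊕0⊕1⊕1 = 1
s2 (pos 2,3,6,7,10,11,14,15): 1⊕1⊕0⊕1⊕0⊕0⊕0⊕1 = 0
s4 (pos 4,5,6,7,12,13,14,15): 0⊕1⊕0⊕1⊕1⊕1⊕0⊕1 = 1
s8 (pos 8,9,10,11,12,13,14,15): 0⊕0⊕0⊕0⊕1⊕1⊕0⊕1 = 1
Syndrome s8…s1 = 1101 → error at position 13.
Flip position 13: 011010100001101 → 011010100001001
Read data bits from positions 3,5,6,7,9,10,11,12,13,14,15: 11010001001

11010001001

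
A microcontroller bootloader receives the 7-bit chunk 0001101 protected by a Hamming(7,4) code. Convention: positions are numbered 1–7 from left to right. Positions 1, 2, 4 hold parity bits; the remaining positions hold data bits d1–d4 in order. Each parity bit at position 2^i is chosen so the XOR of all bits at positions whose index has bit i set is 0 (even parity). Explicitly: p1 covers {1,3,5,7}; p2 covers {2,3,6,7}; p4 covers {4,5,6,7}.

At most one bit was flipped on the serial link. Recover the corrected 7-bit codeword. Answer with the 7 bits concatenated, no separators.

s1 (pos 1,3,5,7): 0⊕0⊕1⊕1 = 0
s2 (pos 2,3,6,7): 0⊕0⊕0⊕1 = 1
s4 (pos 4,5,6,7): 1⊕1⊕0⊕1 = 1
Syndrome s4…s1 = 110 → error at position 6.
Flip position 6: 0001101 → 0001111

0001111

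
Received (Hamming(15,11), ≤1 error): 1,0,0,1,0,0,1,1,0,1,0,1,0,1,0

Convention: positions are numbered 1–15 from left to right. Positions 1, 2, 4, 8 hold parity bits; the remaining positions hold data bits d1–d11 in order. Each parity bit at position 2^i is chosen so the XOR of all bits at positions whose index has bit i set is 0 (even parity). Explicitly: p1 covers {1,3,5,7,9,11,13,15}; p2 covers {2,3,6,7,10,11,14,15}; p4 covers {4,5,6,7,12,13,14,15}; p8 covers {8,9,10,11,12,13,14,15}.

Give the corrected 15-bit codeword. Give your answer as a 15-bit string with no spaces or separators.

110100110101010

s1 (pos 1,3,5,7,9,11,13,15): 1⊕0⊕0⊕1⊕0⊕0⊕0⊕0 = 0
s2 (pos 2,3,6,7,10,11,14,15): 0⊕0⊕0⊕1⊕1⊕0⊕1⊕0 = 1
s4 (pos 4,5,6,7,12,13,14,15): 1⊕0⊕0⊕1⊕1⊕0⊕1⊕0 = 0
s8 (pos 8,9,10,11,12,13,14,15): 1⊕0⊕1⊕0⊕1⊕0⊕1⊕0 = 0
Syndrome s8…s1 = 0010 → error at position 2.
Flip position 2: 100100110101010 → 110100110101010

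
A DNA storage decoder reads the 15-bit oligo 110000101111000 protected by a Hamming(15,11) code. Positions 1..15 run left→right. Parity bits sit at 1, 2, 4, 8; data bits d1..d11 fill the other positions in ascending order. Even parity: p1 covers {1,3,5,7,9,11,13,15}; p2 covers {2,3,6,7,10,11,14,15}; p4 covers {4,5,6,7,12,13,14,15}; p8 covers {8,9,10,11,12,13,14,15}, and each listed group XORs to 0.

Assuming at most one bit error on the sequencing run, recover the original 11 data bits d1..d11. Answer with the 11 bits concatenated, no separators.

00011111000

s1 (pos 1,3,5,7,9,11,13,15): 1⊕0⊕0⊕1⊕1⊕1⊕0⊕0 = 0
s2 (pos 2,3,6,7,10,11,14,15): 1⊕0⊕0⊕1⊕1⊕1⊕0⊕0 = 0
s4 (pos 4,5,6,7,12,13,14,15): 0⊕0⊕0⊕1⊕1⊕0⊕0⊕0 = 0
s8 (pos 8,9,10,11,12,13,14,15): 0⊕1⊕1⊕1⊕1⊕0⊕0⊕0 = 0
Syndrome s8…s1 = 0000 → no error.
Read data bits from positions 3,5,6,7,9,10,11,12,13,14,15: 00011111000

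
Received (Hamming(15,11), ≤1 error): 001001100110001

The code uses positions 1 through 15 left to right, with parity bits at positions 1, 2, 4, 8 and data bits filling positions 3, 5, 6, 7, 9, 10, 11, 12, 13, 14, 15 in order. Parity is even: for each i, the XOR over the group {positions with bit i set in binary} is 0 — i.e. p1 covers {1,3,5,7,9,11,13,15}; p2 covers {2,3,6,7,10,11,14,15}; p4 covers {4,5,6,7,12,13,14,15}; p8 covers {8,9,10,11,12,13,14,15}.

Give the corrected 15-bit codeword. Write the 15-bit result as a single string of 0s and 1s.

001001100111001

s1 (pos 1,3,5,7,9,11,13,15): 0⊕1⊕0⊕1⊕0⊕1⊕0⊕1 = 0
s2 (pos 2,3,6,7,10,11,14,15): 0⊕1⊕1⊕1⊕1⊕1⊕0⊕1 = 0
s4 (pos 4,5,6,7,12,13,14,15): 0⊕0⊕1⊕1⊕0⊕0⊕0⊕1 = 1
s8 (pos 8,9,10,11,12,13,14,15): 0⊕0⊕1⊕1⊕0⊕0⊕0⊕1 = 1
Syndrome s8…s1 = 1100 → error at position 12.
Flip position 12: 001001100110001 → 001001100111001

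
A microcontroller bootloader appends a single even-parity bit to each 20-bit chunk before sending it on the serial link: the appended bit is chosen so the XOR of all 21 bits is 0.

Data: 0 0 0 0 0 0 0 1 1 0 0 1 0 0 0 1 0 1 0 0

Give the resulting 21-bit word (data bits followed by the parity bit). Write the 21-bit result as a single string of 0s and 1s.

000000011001000101001

XOR of the 20 data bits: 0⊕0⊕0⊕0⊕0⊕0⊕0⊕1⊕1⊕0⊕0⊕1⊕0⊕0⊕0⊕1⊕0⊕1⊕0⊕0 = 1
Parity bit = 1 (so all 21 bits XOR to 0).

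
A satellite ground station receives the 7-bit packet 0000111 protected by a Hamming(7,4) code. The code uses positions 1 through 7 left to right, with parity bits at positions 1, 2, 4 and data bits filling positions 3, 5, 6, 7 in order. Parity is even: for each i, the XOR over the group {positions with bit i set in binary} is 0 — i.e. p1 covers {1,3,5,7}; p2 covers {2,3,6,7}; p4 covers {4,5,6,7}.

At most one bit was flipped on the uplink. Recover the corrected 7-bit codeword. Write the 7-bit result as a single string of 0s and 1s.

s1 (pos 1,3,5,7): 0⊕0⊕1⊕1 = 0
s2 (pos 2,3,6,7): 0⊕0⊕1⊕1 = 0
s4 (pos 4,5,6,7): 0⊕1⊕1⊕1 = 1
Syndrome s4…s1 = 100 → error at position 4.
Flip position 4: 0000111 → 0001111

0001111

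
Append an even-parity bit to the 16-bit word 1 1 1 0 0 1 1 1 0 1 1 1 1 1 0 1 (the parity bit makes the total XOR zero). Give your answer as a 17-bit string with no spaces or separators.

XOR of the 16 data bits: 1⊕1⊕1⊕0⊕0⊕1⊕1⊕1⊕0⊕1⊕1⊕1⊕1⊕1⊕0⊕1 = 0
Parity bit = 0 (so all 17 bits XOR to 0).

11100111011111010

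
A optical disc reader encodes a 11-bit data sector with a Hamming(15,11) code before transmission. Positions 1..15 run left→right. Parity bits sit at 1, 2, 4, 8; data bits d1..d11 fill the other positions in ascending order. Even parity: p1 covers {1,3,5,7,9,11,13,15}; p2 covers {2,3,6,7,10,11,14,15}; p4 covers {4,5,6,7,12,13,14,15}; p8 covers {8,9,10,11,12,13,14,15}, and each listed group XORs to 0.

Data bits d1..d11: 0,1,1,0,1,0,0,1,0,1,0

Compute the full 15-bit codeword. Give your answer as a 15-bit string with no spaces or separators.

Place data at non-parity positions: p1 p2 0 p4 1 1 0 p8 1 0 0 1 0 1 0
p1 (pos 1,3,5,7,9,11,13,15): XOR of data positions = 0⊕1⊕0⊕1⊕0⊕0⊕0 = 0
p2 (pos 2,3,6,7,10,11,14,15): XOR of data positions = 0⊕1⊕0⊕0⊕0⊕1⊕0 = 0
p4 (pos 4,5,6,7,12,13,14,15): XOR of data positions = 1⊕1⊕0⊕1⊕0⊕1⊕0 = 0
p8 (pos 8,9,10,11,12,13,14,15): XOR of data positions = 1⊕0⊕0⊕1⊕0⊕1⊕0 = 1
Codeword: 000011011001010

000011011001010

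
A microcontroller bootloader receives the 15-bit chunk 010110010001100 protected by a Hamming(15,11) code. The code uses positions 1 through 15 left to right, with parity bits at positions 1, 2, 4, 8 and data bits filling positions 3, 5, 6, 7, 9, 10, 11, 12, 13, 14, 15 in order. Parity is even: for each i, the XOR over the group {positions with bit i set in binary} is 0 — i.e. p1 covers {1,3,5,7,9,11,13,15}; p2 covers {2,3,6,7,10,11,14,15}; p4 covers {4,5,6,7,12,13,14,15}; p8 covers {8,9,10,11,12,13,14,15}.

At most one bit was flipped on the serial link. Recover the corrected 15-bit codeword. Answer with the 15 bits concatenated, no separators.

010110010101100

s1 (pos 1,3,5,7,9,11,13,15): 0⊕0⊕1⊕0⊕0⊕0⊕1⊕0 = 0
s2 (pos 2,3,6,7,10,11,14,15): 1⊕0⊕0⊕0⊕0⊕0⊕0⊕0 = 1
s4 (pos 4,5,6,7,12,13,14,15): 1⊕1⊕0⊕0⊕1⊕1⊕0⊕0 = 0
s8 (pos 8,9,10,11,12,13,14,15): 1⊕0⊕0⊕0⊕1⊕1⊕0⊕0 = 1
Syndrome s8…s1 = 1010 → error at position 10.
Flip position 10: 010110010001100 → 010110010101100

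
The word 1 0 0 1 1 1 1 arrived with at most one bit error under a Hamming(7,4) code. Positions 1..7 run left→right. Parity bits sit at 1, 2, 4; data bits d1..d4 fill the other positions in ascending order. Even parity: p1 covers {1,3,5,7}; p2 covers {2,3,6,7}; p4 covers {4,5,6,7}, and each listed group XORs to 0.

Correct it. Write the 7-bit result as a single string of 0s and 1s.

s1 (pos 1,3,5,7): 1⊕0⊕1⊕1 = 1
s2 (pos 2,3,6,7): 0⊕0⊕1⊕1 = 0
s4 (pos 4,5,6,7): 1⊕1⊕1⊕1 = 0
Syndrome s4…s1 = 001 → error at position 1.
Flip position 1: 1001111 → 0001111

0001111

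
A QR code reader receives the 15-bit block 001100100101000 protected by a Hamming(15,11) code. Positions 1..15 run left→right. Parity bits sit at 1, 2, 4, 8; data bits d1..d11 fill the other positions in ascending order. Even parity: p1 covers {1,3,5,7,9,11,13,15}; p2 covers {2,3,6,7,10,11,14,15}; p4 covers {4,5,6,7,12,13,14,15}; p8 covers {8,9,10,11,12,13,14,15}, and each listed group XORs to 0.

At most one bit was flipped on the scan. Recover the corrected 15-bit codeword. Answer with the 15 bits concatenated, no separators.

s1 (pos 1,3,5,7,9,11,13,15): 0⊕1⊕0⊕1⊕0⊕0⊕0⊕0 = 0
s2 (pos 2,3,6,7,10,11,14,15): 0⊕1⊕0⊕1⊕1⊕0⊕0⊕0 = 1
s4 (pos 4,5,6,7,12,13,14,15): 1⊕0⊕0⊕1⊕1⊕0⊕0⊕0 = 1
s8 (pos 8,9,10,11,12,13,14,15): 0⊕0⊕1⊕0⊕1⊕0⊕0⊕0 = 0
Syndrome s8…s1 = 0110 → error at position 6.
Flip position 6: 001100100101000 → 001101100101000

001101100101000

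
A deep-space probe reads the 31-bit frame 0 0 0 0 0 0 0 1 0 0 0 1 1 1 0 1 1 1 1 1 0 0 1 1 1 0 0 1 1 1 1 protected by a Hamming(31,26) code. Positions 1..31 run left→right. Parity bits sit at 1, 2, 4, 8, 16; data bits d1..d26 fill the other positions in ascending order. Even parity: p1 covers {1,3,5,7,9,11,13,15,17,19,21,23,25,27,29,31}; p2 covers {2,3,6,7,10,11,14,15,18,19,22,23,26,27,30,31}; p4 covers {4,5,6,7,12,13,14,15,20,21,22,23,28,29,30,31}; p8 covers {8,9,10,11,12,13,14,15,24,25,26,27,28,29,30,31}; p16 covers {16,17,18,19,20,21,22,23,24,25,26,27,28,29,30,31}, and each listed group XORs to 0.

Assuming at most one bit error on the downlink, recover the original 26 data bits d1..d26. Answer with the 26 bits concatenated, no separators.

s1 (pos 1,3,5,7,9,11,13,15,17,19,21,23,25,27,29,31): 0⊕0⊕0⊕0⊕0⊕0⊕1⊕0⊕1⊕1⊕0⊕1⊕1⊕0⊕1⊕1 = 1
s2 (pos 2,3,6,7,10,11,14,15,18,19,22,23,26,27,30,31): 0⊕0⊕0⊕0⊕0⊕0⊕1⊕0⊕1⊕1⊕0⊕1⊕0⊕0⊕1⊕1 = 0
s4 (pos 4,5,6,7,12,13,14,15,20,21,22,23,28,29,30,31): 0⊕0⊕0⊕0⊕1⊕1⊕1⊕0⊕1⊕0⊕0⊕1⊕1⊕1⊕1⊕1 = 1
s8 (pos 8,9,10,11,12,13,14,15,24,25,26,27,28,29,30,31): 1⊕0⊕0⊕0⊕1⊕1⊕1⊕0⊕1⊕1⊕0⊕0⊕1⊕1⊕1⊕1 = 0
s16 (pos 16,17,18,19,20,21,22,23,24,25,26,27,28,29,30,31): 1⊕1⊕1⊕1⊕1⊕0⊕0⊕1⊕1⊕1⊕0⊕0⊕1⊕1⊕1⊕1 = 0
Syndrome s16…s1 = 00101 → error at position 5.
Flip position 5: 0000000100011101111100111001111 → 0000100100011101111100111001111
Read data bits from positions 3,5,6,7,9,10,11,12,13,14,15,17,18,19,20,21,22,23,24,25,26,27,28,29,30,31: 01000001110111100111001111

01000001110111100111001111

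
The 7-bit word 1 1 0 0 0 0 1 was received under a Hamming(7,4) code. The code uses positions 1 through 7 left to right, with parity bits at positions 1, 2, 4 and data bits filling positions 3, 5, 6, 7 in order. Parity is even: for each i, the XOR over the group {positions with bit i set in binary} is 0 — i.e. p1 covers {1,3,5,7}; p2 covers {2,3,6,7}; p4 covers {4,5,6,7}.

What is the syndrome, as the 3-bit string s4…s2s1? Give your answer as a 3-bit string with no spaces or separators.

s1 (pos 1,3,5,7): 1⊕0⊕0⊕1 = 0
s2 (pos 2,3,6,7): 1⊕0⊕0⊕1 = 0
s4 (pos 4,5,6,7): 0⊕0⊕0⊕1 = 1
Syndrome s4…s1 = 100 → error at position 4.

100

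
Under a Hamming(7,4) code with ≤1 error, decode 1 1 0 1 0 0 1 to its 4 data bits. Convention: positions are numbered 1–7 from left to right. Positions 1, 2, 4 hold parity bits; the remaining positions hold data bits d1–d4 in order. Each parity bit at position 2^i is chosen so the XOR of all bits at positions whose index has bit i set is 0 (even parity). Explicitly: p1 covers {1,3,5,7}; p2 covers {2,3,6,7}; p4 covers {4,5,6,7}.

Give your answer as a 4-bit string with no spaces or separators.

0001

s1 (pos 1,3,5,7): 1⊕0⊕0⊕1 = 0
s2 (pos 2,3,6,7): 1⊕0⊕0⊕1 = 0
s4 (pos 4,5,6,7): 1⊕0⊕0⊕1 = 0
Syndrome s4…s1 = 000 → no error.
Read data bits from positions 3,5,6,7: 0001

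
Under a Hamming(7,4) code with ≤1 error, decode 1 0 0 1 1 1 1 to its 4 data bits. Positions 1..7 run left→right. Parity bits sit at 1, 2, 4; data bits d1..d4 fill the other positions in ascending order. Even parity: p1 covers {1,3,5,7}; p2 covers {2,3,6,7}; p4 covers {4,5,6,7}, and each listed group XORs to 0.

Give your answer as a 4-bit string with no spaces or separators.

s1 (pos 1,3,5,7): 1⊕0⊕1⊕1 = 1
s2 (pos 2,3,6,7): 0⊕0⊕1⊕1 = 0
s4 (pos 4,5,6,7): 1⊕1⊕1⊕1 = 0
Syndrome s4…s1 = 001 → error at position 1.
Flip position 1: 1001111 → 0001111
Read data bits from positions 3,5,6,7: 0111

0111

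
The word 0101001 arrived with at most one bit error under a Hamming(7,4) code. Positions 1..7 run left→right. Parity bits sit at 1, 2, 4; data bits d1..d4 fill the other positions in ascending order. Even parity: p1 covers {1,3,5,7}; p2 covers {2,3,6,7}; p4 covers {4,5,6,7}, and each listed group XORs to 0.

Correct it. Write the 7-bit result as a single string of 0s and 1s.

s1 (pos 1,3,5,7): 0⊕0⊕0⊕1 = 1
s2 (pos 2,3,6,7): 1⊕0⊕0⊕1 = 0
s4 (pos 4,5,6,7): 1⊕0⊕0⊕1 = 0
Syndrome s4…s1 = 001 → error at position 1.
Flip position 1: 0101001 → 1101001

1101001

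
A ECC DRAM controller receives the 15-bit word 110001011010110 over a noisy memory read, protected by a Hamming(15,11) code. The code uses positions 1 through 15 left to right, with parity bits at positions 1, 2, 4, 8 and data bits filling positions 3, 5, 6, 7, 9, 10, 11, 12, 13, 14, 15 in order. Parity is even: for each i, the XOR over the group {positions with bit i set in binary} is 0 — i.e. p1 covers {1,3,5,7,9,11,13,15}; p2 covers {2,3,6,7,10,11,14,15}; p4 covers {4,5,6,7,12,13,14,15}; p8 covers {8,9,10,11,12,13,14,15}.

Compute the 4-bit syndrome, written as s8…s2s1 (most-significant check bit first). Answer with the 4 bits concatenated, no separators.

s1 (pos 1,3,5,7,9,11,13,15): 1⊕0⊕0⊕0⊕1⊕1⊕1⊕0 = 0
s2 (pos 2,3,6,7,10,11,14,15): 1⊕0⊕1⊕0⊕0⊕1⊕1⊕0 = 0
s4 (pos 4,5,6,7,12,13,14,15): 0⊕0⊕1⊕0⊕0⊕1⊕1⊕0 = 1
s8 (pos 8,9,10,11,12,13,14,15): 1⊕1⊕0⊕1⊕0⊕1⊕1⊕0 = 1
Syndrome s8…s1 = 1100 → error at position 12.

1100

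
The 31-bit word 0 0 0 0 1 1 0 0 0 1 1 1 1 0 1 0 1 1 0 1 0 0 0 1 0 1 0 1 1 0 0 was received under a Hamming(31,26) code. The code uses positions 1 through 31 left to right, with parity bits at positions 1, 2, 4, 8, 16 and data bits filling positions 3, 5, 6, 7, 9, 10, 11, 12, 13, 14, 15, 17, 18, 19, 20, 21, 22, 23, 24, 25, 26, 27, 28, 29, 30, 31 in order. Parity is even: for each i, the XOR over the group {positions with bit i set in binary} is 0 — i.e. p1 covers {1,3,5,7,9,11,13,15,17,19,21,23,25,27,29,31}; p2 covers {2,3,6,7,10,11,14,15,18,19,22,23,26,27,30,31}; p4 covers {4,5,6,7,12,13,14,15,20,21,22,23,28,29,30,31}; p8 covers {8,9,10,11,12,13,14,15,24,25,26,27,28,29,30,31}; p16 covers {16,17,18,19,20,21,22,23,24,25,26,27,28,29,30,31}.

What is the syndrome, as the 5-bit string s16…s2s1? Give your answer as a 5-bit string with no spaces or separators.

s1 (pos 1,3,5,7,9,11,13,15,17,19,21,23,25,27,29,31): 0⊕0⊕1⊕0⊕0⊕1⊕1⊕1⊕1⊕0⊕0⊕0⊕0⊕0⊕1⊕0 = 0
s2 (pos 2,3,6,7,10,11,14,15,18,19,22,23,26,27,30,31): 0⊕0⊕1⊕0⊕1⊕1⊕0⊕1⊕1⊕0⊕0⊕0⊕1⊕0⊕0⊕0 = 0
s4 (pos 4,5,6,7,12,13,14,15,20,21,22,23,28,29,30,31): 0⊕1⊕1⊕0⊕1⊕1⊕0⊕1⊕1⊕0⊕0⊕0⊕1⊕1⊕0⊕0 = 0
s8 (pos 8,9,10,11,12,13,14,15,24,25,26,27,28,29,30,31): 0⊕0⊕1⊕1⊕1⊕1⊕0⊕1⊕1⊕0⊕1⊕0⊕1⊕1⊕0⊕0 = 1
s16 (pos 16,17,18,19,20,21,22,23,24,25,26,27,28,29,30,31): 0⊕1⊕1⊕0⊕1⊕0⊕0⊕0⊕1⊕0⊕1⊕0⊕1⊕1⊕0⊕0 = 1
Syndrome s16…s1 = 11000 → error at position 24.

11000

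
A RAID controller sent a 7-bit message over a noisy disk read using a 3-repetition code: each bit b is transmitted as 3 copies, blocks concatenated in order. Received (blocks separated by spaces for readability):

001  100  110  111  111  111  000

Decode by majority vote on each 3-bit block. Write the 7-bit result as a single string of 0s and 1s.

Block 1 (001): 1 one → 0
Block 2 (100): 1 one → 0
Block 3 (110): 2 ones → 1
Block 4 (111): 3 ones → 1
Block 5 (111): 3 ones → 1
Block 6 (111): 3 ones → 1
Block 7 (000): 0 ones → 0

0011110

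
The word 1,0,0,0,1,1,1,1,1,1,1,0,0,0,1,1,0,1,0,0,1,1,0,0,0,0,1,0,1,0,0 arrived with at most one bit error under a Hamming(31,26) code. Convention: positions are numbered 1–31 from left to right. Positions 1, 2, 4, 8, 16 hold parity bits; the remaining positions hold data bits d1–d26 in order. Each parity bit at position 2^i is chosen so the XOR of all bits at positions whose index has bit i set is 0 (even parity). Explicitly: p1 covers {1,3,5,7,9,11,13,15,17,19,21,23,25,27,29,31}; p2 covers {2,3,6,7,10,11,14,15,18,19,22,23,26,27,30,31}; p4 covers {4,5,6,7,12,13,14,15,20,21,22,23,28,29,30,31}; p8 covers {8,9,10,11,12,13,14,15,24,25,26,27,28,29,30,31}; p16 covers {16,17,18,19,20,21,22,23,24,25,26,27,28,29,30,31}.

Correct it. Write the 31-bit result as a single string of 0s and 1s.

1000111111101011010011000010100

s1 (pos 1,3,5,7,9,11,13,15,17,19,21,23,25,27,29,31): 1⊕0⊕1⊕1⊕1⊕1⊕0⊕1⊕0⊕0⊕1⊕0⊕0⊕1⊕1⊕0 = 1
s2 (pos 2,3,6,7,10,11,14,15,18,19,22,23,26,27,30,31): 0⊕0⊕1⊕1⊕1⊕1⊕0⊕1⊕1⊕0⊕1⊕0⊕0⊕1⊕0⊕0 = 0
s4 (pos 4,5,6,7,12,13,14,15,20,21,22,23,28,29,30,31): 0⊕1⊕1⊕1⊕0⊕0⊕0⊕1⊕0⊕1⊕1⊕0⊕0⊕1⊕0⊕0 = 1
s8 (pos 8,9,10,11,12,13,14,15,24,25,26,27,28,29,30,31): 1⊕1⊕1⊕1⊕0⊕0⊕0⊕1⊕0⊕0⊕0⊕1⊕0⊕1⊕0⊕0 = 1
s16 (pos 16,17,18,19,20,21,22,23,24,25,26,27,28,29,30,31): 1⊕0⊕1⊕0⊕0⊕1⊕1⊕0⊕0⊕0⊕0⊕1⊕0⊕1⊕0⊕0 = 0
Syndrome s16…s1 = 01101 → error at position 13.
Flip position 13: 1000111111100011010011000010100 → 1000111111101011010011000010100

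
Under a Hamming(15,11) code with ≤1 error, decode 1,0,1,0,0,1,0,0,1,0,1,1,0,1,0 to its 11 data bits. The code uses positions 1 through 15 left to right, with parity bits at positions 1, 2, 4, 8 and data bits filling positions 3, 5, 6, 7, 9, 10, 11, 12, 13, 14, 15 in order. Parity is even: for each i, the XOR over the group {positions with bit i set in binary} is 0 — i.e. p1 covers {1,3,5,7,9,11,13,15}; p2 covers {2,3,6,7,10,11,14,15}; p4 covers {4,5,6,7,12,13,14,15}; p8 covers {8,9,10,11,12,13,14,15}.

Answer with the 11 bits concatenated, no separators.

s1 (pos 1,3,5,7,9,11,13,15): 1⊕1⊕0⊕0⊕1⊕1⊕0⊕0 = 0
s2 (pos 2,3,6,7,10,11,14,15): 0⊕1⊕1⊕0⊕0⊕1⊕1⊕0 = 0
s4 (pos 4,5,6,7,12,13,14,15): 0⊕0⊕1⊕0⊕1⊕0⊕1⊕0 = 1
s8 (pos 8,9,10,11,12,13,14,15): 0⊕1⊕0⊕1⊕1⊕0⊕1⊕0 = 0
Syndrome s8…s1 = 0100 → error at position 4.
Flip position 4: 101001001011010 → 101101001011010
Read data bits from positions 3,5,6,7,9,10,11,12,13,14,15: 10101011010

10101011010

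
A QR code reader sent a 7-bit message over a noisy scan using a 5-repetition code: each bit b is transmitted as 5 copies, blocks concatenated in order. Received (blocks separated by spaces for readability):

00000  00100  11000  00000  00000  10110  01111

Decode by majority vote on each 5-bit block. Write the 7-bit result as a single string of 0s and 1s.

Block 1 (00000): 0 ones → 0
Block 2 (00100): 1 one → 0
Block 3 (11000): 2 ones → 0
Block 4 (00000): 0 ones → 0
Block 5 (00000): 0 ones → 0
Block 6 (10110): 3 ones → 1
Block 7 (01111): 4 ones → 1

0000011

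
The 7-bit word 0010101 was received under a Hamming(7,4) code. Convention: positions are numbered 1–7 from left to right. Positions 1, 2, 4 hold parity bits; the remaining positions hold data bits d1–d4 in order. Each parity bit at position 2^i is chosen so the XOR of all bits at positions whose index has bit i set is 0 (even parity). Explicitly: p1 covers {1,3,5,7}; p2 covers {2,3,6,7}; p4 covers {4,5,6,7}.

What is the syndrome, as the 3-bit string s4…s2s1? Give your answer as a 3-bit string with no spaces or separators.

s1 (pos 1,3,5,7): 0⊕1⊕1⊕1 = 1
s2 (pos 2,3,6,7): 0⊕1⊕0⊕1 = 0
s4 (pos 4,5,6,7): 0⊕1⊕0⊕1 = 0
Syndrome s4…s1 = 001 → error at position 1.

001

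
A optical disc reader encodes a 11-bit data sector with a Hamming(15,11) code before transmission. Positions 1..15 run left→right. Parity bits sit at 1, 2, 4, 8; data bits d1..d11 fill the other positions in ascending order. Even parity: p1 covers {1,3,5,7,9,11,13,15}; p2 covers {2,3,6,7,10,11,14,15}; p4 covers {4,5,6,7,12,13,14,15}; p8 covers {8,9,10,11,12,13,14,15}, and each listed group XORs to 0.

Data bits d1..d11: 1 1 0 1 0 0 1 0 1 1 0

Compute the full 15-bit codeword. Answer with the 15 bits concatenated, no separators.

101010110010110

Place data at non-parity positions: p1 p2 1 p4 1 0 1 p8 0 0 1 0 1 1 0
p1 (pos 1,3,5,7,9,11,13,15): XOR of data positions = 1⊕1⊕1⊕0⊕1⊕1⊕0 = 1
p2 (pos 2,3,6,7,10,11,14,15): XOR of data positions = 1⊕0⊕1⊕0⊕1⊕1⊕0 = 0
p4 (pos 4,5,6,7,12,13,14,15): XOR of data positions = 1⊕0⊕1⊕0⊕1⊕1⊕0 = 0
p8 (pos 8,9,10,11,12,13,14,15): XOR of data positions = 0⊕0⊕1⊕0⊕1⊕1⊕0 = 1
Codeword: 101010110010110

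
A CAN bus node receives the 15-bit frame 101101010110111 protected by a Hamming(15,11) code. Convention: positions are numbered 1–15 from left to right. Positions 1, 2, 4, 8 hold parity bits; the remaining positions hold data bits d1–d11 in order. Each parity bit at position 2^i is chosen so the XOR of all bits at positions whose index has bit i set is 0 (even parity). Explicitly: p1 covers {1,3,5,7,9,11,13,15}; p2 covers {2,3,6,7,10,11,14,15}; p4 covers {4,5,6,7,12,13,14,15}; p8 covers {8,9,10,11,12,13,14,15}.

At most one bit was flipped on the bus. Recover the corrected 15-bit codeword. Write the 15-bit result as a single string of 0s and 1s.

101111010110111

s1 (pos 1,3,5,7,9,11,13,15): 1⊕1⊕0⊕0⊕0⊕1⊕1⊕1 = 1
s2 (pos 2,3,6,7,10,11,14,15): 0⊕1⊕1⊕0⊕1⊕1⊕1⊕1 = 0
s4 (pos 4,5,6,7,12,13,14,15): 1⊕0⊕1⊕0⊕0⊕1⊕1⊕1 = 1
s8 (pos 8,9,10,11,12,13,14,15): 1⊕0⊕1⊕1⊕0⊕1⊕1⊕1 = 0
Syndrome s8…s1 = 0101 → error at position 5.
Flip position 5: 101101010110111 → 101111010110111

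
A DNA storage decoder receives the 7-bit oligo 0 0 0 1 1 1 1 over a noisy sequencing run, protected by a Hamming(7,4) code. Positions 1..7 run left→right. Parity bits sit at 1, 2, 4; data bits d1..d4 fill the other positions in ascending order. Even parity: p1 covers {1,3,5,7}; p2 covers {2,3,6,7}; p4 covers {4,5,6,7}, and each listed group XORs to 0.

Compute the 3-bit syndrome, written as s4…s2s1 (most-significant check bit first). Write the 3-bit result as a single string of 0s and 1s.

000

s1 (pos 1,3,5,7): 0⊕0⊕1⊕1 = 0
s2 (pos 2,3,6,7): 0⊕0⊕1⊕1 = 0
s4 (pos 4,5,6,7): 1⊕1⊕1⊕1 = 0
Syndrome s4…s1 = 000 → no error.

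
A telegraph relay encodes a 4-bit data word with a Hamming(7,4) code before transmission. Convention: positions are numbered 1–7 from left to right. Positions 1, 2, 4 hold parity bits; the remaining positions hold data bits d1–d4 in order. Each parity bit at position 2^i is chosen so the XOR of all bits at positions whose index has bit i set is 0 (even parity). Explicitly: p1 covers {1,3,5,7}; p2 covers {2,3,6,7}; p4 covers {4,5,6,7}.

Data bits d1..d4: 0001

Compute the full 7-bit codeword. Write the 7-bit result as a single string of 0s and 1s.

Place data at non-parity positions: p1 p2 0 p4 0 0 1
p1 (pos 1,3,5,7): XOR of data positions = 0⊕0⊕1 = 1
p2 (pos 2,3,6,7): XOR of data positions = 0⊕0⊕1 = 1
p4 (pos 4,5,6,7): XOR of data positions = 0⊕0⊕1 = 1
Codeword: 1101001

1101001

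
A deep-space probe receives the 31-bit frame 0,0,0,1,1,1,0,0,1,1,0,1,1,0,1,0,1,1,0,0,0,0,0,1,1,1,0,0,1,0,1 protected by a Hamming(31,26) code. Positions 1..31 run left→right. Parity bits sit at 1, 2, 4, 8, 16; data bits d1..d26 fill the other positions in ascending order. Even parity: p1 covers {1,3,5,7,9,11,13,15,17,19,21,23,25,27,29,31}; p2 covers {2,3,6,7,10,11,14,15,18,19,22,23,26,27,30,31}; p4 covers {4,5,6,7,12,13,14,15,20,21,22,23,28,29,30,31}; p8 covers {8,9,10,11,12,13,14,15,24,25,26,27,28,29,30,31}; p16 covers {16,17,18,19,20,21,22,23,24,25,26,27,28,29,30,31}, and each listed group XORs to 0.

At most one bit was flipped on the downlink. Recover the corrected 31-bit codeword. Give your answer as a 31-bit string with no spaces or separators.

s1 (pos 1,3,5,7,9,11,13,15,17,19,21,23,25,27,29,31): 0⊕0⊕1⊕0⊕1⊕0⊕1⊕1⊕1⊕0⊕0⊕0⊕1⊕0⊕1⊕1 = 0
s2 (pos 2,3,6,7,10,11,14,15,18,19,22,23,26,27,30,31): 0⊕0⊕1⊕0⊕1⊕0⊕0⊕1⊕1⊕0⊕0⊕0⊕1⊕0⊕0⊕1 = 0
s4 (pos 4,5,6,7,12,13,14,15,20,21,22,23,28,29,30,31): 1⊕1⊕1⊕0⊕1⊕1⊕0⊕1⊕0⊕0⊕0⊕0⊕0⊕1⊕0⊕1 = 0
s8 (pos 8,9,10,11,12,13,14,15,24,25,26,27,28,29,30,31): 0⊕1⊕1⊕0⊕1⊕1⊕0⊕1⊕1⊕1⊕1⊕0⊕0⊕1⊕0⊕1 = 0
s16 (pos 16,17,18,19,20,21,22,23,24,25,26,27,28,29,30,31): 0⊕1⊕1⊕0⊕0⊕0⊕0⊕0⊕1⊕1⊕1⊕0⊕0⊕1⊕0⊕1 = 1
Syndrome s16…s1 = 10000 → error at position 16.
Flip position 16: 0001110011011010110000011100101 → 0001110011011011110000011100101

0001110011011011110000011100101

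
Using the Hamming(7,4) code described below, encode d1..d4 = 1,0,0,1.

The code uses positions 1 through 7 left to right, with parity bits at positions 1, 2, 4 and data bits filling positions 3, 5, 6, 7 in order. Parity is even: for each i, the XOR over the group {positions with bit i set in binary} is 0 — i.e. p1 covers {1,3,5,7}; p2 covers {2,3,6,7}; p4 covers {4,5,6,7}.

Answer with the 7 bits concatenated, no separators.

0011001

Place data at non-parity positions: p1 p2 1 p4 0 0 1
p1 (pos 1,3,5,7): XOR of data positions = 1⊕0⊕1 = 0
p2 (pos 2,3,6,7): XOR of data positions = 1⊕0⊕1 = 0
p4 (pos 4,5,6,7): XOR of data positions = 0⊕0⊕1 = 1
Codeword: 0011001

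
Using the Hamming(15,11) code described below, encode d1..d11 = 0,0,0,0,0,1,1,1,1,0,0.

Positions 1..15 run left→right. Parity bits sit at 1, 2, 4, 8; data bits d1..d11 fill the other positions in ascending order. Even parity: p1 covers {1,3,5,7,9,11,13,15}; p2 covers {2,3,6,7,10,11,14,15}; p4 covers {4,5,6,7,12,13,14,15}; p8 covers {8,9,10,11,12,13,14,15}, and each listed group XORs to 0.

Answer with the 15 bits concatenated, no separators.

000000000111100

Place data at non-parity positions: p1 p2 0 p4 0 0 0 p8 0 1 1 1 1 0 0
p1 (pos 1,3,5,7,9,11,13,15): XOR of data positions = 0⊕0⊕0⊕0⊕1⊕1⊕0 = 0
p2 (pos 2,3,6,7,10,11,14,15): XOR of data positions = 0⊕0⊕0⊕1⊕1⊕0⊕0 = 0
p4 (pos 4,5,6,7,12,13,14,15): XOR of data positions = 0⊕0⊕0⊕1⊕1⊕0⊕0 = 0
p8 (pos 8,9,10,11,12,13,14,15): XOR of data positions = 0⊕1⊕1⊕1⊕1⊕0⊕0 = 0
Codeword: 000000000111100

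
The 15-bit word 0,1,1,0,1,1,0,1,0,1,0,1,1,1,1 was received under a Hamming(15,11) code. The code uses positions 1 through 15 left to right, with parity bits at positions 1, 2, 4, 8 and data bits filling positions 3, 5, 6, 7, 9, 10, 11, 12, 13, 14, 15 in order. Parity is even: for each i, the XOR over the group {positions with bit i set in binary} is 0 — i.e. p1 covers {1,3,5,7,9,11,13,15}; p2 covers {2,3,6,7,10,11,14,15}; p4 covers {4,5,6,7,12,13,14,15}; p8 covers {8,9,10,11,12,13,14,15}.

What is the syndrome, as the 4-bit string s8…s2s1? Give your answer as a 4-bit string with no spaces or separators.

s1 (pos 1,3,5,7,9,11,13,15): 0⊕1⊕1⊕0⊕0⊕0⊕1⊕1 = 0
s2 (pos 2,3,6,7,10,11,14,15): 1⊕1⊕1⊕0⊕1⊕0⊕1⊕1 = 0
s4 (pos 4,5,6,7,12,13,14,15): 0⊕1⊕1⊕0⊕1⊕1⊕1⊕1 = 0
s8 (pos 8,9,10,11,12,13,14,15): 1⊕0⊕1⊕0⊕1⊕1⊕1⊕1 = 0
Syndrome s8…s1 = 0000 → no error.

0000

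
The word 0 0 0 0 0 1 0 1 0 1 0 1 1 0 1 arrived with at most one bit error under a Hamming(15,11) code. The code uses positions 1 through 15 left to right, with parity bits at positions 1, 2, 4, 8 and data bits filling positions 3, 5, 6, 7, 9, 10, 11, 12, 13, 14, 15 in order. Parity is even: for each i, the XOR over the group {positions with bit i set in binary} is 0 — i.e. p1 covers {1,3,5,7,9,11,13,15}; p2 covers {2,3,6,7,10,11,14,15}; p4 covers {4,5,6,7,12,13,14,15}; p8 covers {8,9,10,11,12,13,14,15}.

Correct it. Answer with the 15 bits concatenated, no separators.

s1 (pos 1,3,5,7,9,11,13,15): 0⊕0⊕0⊕0⊕0⊕0⊕1⊕1 = 0
s2 (pos 2,3,6,7,10,11,14,15): 0⊕0⊕1⊕0⊕1⊕0⊕0⊕1 = 1
s4 (pos 4,5,6,7,12,13,14,15): 0⊕0⊕1⊕0⊕1⊕1⊕0⊕1 = 0
s8 (pos 8,9,10,11,12,13,14,15): 1⊕0⊕1⊕0⊕1⊕1⊕0⊕1 = 1
Syndrome s8…s1 = 1010 → error at position 10.
Flip position 10: 000001010101101 → 000001010001101

000001010001101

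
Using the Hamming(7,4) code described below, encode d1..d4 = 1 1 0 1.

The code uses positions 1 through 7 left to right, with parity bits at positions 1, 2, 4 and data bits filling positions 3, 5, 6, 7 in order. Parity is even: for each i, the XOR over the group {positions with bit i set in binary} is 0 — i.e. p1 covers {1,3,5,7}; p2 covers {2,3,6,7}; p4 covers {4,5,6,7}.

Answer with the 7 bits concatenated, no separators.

1010101

Place data at non-parity positions: p1 p2 1 p4 1 0 1
p1 (pos 1,3,5,7): XOR of data positions = 1⊕1⊕1 = 1
p2 (pos 2,3,6,7): XOR of data positions = 1⊕0⊕1 = 0
p4 (pos 4,5,6,7): XOR of data positions = 1⊕0⊕1 = 0
Codeword: 1010101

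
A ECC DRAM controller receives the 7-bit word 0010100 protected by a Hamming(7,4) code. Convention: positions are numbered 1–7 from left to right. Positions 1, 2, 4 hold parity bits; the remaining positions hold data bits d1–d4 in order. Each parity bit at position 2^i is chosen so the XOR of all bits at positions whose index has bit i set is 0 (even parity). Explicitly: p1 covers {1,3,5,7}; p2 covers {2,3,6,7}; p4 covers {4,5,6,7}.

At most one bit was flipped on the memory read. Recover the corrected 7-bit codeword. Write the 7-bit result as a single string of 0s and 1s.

s1 (pos 1,3,5,7): 0⊕1⊕1⊕0 = 0
s2 (pos 2,3,6,7): 0⊕1⊕0⊕0 = 1
s4 (pos 4,5,6,7): 0⊕1⊕0⊕0 = 1
Syndrome s4…s1 = 110 → error at position 6.
Flip position 6: 0010100 → 0010110

0010110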